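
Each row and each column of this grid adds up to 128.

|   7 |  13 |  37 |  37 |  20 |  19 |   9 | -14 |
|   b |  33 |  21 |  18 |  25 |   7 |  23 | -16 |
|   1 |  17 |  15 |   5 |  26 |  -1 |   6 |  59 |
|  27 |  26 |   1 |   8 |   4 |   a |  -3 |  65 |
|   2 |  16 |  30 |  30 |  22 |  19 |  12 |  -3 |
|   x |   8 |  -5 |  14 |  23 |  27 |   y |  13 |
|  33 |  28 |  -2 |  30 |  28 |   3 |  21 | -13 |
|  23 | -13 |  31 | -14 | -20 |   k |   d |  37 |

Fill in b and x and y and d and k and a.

b = 17, x = 18, y = 30, d = 30, k = 54, a = 0

Row 2 has 33 + 21 + 18 + 25 + 7 + 23 − 16 = 111; the blank must be 128 − 111 = 17.
Column 1 has 7 + 17 + 1 + 27 + 2 + 33 + 23 = 110; the blank must be 128 − 110 = 18.
Row 6 has 18 + 8 − 5 + 14 + 23 + 27 + 13 = 98; the blank must be 128 − 98 = 30.
Column 7 has 9 + 23 + 6 − 3 + 12 + 30 + 21 = 98; the blank must be 128 − 98 = 30.
Row 8 has 23 − 13 + 31 − 14 − 20 + 30 + 37 = 74; the blank must be 128 − 74 = 54.
Row 4 has 27 + 26 + 1 + 8 + 4 − 3 + 65 = 128; the blank must be 128 − 128 = 0.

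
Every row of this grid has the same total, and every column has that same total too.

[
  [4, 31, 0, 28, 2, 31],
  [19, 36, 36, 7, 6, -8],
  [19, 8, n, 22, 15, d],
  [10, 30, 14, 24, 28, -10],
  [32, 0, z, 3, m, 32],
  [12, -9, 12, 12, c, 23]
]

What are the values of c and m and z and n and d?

c = 46, m = -1, z = 30, n = 4, d = 28

Rows 1 and 2 both sum to 96, so that's the common total.
The known cells in row 6 total 50, leaving 96 − 50 = 46 for the blank.
The known cells in column 5 total 97, leaving 96 − 97 = -1 for the blank.
The known cells in row 5 total 66, leaving 96 − 66 = 30 for the blank.
The known cells in column 3 total 92, leaving 96 − 92 = 4 for the blank.
The known cells in row 3 total 68, leaving 96 − 68 = 28 for the blank.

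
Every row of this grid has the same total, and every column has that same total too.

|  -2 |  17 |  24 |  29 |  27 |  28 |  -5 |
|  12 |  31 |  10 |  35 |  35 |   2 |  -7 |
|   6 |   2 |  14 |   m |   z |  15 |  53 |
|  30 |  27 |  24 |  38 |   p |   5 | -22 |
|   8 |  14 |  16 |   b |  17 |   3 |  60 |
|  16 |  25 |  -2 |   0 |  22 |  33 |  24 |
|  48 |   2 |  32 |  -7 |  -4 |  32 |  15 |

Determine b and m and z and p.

Rows 1 and 2 both sum to 118, so that's the common total.
The known cells in row 4 total 102, leaving 118 − 102 = 16 for the blank.
The known cells in column 5 total 113, leaving 118 − 113 = 5 for the blank.
The known cells in row 3 total 95, leaving 118 − 95 = 23 for the blank.
The known cells in row 5 total 118, leaving 118 − 118 = 0 for the blank.

b = 0, m = 23, z = 5, p = 16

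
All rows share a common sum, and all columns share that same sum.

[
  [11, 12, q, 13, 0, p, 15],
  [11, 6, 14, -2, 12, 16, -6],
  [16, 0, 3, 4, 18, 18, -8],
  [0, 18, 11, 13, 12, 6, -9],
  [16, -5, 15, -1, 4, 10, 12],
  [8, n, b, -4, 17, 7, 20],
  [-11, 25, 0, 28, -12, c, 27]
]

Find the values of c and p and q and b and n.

c = -6, p = 0, q = 0, b = 8, n = -5

Rows 2 and 3 both sum to 51, so that's the common total.
The known cells in row 7 total 57, leaving 51 − 57 = -6 for the blank.
The known cells in column 2 total 56, leaving 51 − 56 = -5 for the blank.
The known cells in column 6 total 51, leaving 51 − 51 = 0 for the blank.
The known cells in row 1 total 51, leaving 51 − 51 = 0 for the blank.
The known cells in row 6 total 43, leaving 51 − 43 = 8 for the blank.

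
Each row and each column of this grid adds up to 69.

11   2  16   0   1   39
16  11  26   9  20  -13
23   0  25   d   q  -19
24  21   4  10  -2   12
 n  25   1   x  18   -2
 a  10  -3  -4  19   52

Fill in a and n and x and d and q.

Column 5: 1 + 20 − 2 + 18 + 19 = 56, so its missing entry is 69 − 56 = 13.
Row 3: 23 + 0 + 25 + 13 − 19 = 42, so its missing entry is 69 − 42 = 27.
Column 4: 0 + 9 + 27 + 10 − 4 = 42, so its missing entry is 69 − 42 = 27.
Row 5: 25 + 1 + 27 + 18 − 2 = 69, so its missing entry is 69 − 69 = 0.
Row 6: 10 − 3 − 4 + 19 + 52 = 74, so its missing entry is 69 − 74 = -5.

a = -5, n = 0, x = 27, d = 27, q = 13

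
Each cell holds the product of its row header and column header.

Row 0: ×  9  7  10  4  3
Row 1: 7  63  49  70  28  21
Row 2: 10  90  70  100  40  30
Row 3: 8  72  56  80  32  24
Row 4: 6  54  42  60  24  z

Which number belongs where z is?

6 × 3 = 18.

18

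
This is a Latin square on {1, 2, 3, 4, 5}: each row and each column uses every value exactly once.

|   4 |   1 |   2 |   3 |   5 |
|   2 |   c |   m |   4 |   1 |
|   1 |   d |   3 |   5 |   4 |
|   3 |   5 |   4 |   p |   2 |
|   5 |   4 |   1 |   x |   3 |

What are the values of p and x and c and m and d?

For row 2, column 3: column 3 already has {1, 2, 3, 4}; that leaves 5.
Cell (3,2): row 3 already has {1, 3, 4, 5} → 2.
For row 5, column 4: row 5 already has {1, 3, 4, 5}; that leaves 2.
Cell (2,2): row 2 already has {1, 2, 4, 5} → 3.
At (row 4, col 4): row 4 already has {2, 3, 4, 5}, so the value is 1.

p = 1, x = 2, c = 3, m = 5, d = 2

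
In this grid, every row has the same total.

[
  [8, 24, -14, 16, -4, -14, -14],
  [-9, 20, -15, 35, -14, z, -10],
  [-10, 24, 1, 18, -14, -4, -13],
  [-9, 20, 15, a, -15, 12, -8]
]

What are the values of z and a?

The complete rows each total 2.
Row 2 is missing 2 − 7 = -5 (since -9 + 20 − 15 + 35 − 14 − 10 = 7).
Row 4 is missing 2 − 15 = -13 (since -9 + 20 + 15 − 15 + 12 − 8 = 15).

z = -5, a = -13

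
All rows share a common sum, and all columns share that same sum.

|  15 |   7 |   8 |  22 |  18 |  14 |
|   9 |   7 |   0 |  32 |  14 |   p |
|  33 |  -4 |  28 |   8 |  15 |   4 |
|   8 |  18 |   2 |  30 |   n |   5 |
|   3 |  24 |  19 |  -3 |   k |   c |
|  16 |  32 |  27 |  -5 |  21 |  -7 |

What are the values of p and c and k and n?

p = 22, c = 46, k = -5, n = 21

Rows 1 and 3 both sum to 84, so that's the common total.
Row 4: 8 + 18 + 2 + 30 + 5 = 63, so its missing entry is 84 − 63 = 21.
Column 5: 18 + 14 + 15 + 21 + 21 = 89, so its missing entry is 84 − 89 = -5.
Row 5: 3 + 24 + 19 − 3 − 5 = 38, so its missing entry is 84 − 38 = 46.
Row 2: 9 + 7 + 0 + 32 + 14 = 62, so its missing entry is 84 − 62 = 22.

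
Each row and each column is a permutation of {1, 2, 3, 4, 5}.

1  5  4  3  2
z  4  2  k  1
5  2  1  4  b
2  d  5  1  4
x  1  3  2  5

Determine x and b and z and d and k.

x = 4, b = 3, z = 3, d = 3, k = 5

For row 3, column 5: row 3 already has {1, 2, 4, 5}; that leaves 3.
Cell (5,1): row 5 already has {1, 2, 3, 5} → 4.
For row 4, column 2: row 4 already has {1, 2, 4, 5}; that leaves 3.
At (row 2, col 1): column 1 already has {1, 2, 4, 5}, so the value is 3.
For row 2, column 4: row 2 already has {1, 2, 3, 4}; that leaves 5.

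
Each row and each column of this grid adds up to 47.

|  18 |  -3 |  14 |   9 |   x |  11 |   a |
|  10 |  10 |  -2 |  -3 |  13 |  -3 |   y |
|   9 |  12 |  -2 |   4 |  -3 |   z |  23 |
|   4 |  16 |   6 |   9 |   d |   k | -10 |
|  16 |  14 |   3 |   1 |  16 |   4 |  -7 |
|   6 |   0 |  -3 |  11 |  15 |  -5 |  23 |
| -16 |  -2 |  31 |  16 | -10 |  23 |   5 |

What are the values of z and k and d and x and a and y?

Row 2 has 10 + 10 − 2 − 3 + 13 − 3 = 25; the blank must be 47 − 25 = 22.
Column 7 has 22 + 23 − 10 − 7 + 23 + 5 = 56; the blank must be 47 − 56 = -9.
Row 1 has 18 − 3 + 14 + 9 + 11 − 9 = 40; the blank must be 47 − 40 = 7.
Column 5 has 7 + 13 − 3 + 16 + 15 − 10 = 38; the blank must be 47 − 38 = 9.
Row 3 has 9 + 12 − 2 + 4 − 3 + 23 = 43; the blank must be 47 − 43 = 4.
Row 4 has 4 + 16 + 6 + 9 + 9 − 10 = 34; the blank must be 47 − 34 = 13.

z = 4, k = 13, d = 9, x = 7, a = -9, y = 22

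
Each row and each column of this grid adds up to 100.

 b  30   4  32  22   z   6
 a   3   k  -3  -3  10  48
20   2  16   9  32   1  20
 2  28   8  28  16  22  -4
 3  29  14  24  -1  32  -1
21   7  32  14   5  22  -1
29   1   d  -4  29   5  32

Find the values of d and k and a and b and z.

d = 8, k = 18, a = 27, b = -2, z = 8

The known cells in row 7 total 92, leaving 100 − 92 = 8 for the blank.
The known cells in column 3 total 82, leaving 100 − 82 = 18 for the blank.
The known cells in column 6 total 92, leaving 100 − 92 = 8 for the blank.
The known cells in row 1 total 102, leaving 100 − 102 = -2 for the blank.
The known cells in row 2 total 73, leaving 100 − 73 = 27 for the blank.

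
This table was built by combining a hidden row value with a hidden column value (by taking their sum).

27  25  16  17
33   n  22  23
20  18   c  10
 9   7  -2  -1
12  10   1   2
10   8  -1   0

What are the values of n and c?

The difference between any two rows is the same in every column — this is an addition table with the headers hidden.
Row 2 minus row 1 is 23 − 17 = 6, so its entry in column 2 is 25 + 6 = 31.
Row 3 minus row 1 is 10 − 17 = -7, so its entry in column 3 is 16 + (-7) = 9.

n = 31, c = 9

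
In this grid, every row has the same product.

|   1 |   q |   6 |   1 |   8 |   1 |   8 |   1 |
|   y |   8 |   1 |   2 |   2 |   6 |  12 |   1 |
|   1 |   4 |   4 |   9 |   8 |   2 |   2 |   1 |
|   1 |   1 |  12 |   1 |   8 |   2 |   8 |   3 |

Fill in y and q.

Rows 3 and 4 each multiply to 4608, so every row has product 4608.
Row 2: 8×1×2×2×6×12×1 = 2304, so the missing entry is 4608 ÷ 2304 = 2.
Row 1: 1×6×1×8×1×8×1 = 384, so the missing entry is 4608 ÷ 384 = 12.

y = 2, q = 12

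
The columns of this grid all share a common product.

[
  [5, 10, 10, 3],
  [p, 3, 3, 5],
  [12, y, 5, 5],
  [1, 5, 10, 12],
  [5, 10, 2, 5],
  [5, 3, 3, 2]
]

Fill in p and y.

Columns 3 and 4 each multiply to 9000, so every column has product 9000.
Column 1: 5×12×1×5×5 = 1500, so the missing entry is 9000 ÷ 1500 = 6.
Column 2: 10×3×5×10×3 = 4500, so the missing entry is 9000 ÷ 4500 = 2.

p = 6, y = 2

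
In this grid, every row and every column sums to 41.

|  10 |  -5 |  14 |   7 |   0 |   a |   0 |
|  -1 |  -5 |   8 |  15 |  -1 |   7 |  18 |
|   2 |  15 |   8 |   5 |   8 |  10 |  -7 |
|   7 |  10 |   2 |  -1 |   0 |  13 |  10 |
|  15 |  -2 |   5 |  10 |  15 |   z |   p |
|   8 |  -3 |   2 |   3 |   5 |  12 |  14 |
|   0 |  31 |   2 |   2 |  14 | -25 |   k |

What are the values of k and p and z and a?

Row 7: 0 + 31 + 2 + 2 + 14 − 25 = 24, so its missing entry is 41 − 24 = 17.
Column 7: 0 + 18 − 7 + 10 + 14 + 17 = 52, so its missing entry is 41 − 52 = -11.
Row 5: 15 − 2 + 5 + 10 + 15 − 11 = 32, so its missing entry is 41 − 32 = 9.
Row 1: 10 − 5 + 14 + 7 + 0 + 0 = 26, so its missing entry is 41 − 26 = 15.

k = 17, p = -11, z = 9, a = 15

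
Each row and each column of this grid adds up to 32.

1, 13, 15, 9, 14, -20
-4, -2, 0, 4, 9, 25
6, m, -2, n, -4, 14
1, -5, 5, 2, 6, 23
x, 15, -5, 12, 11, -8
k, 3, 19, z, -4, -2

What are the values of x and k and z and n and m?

Row 5: 15 − 5 + 12 + 11 − 8 = 25, so its missing entry is 32 − 25 = 7.
Column 2: 13 − 2 − 5 + 15 + 3 = 24, so its missing entry is 32 − 24 = 8.
Row 3: 6 + 8 − 2 − 4 + 14 = 22, so its missing entry is 32 − 22 = 10.
Column 1: 1 − 4 + 6 + 1 + 7 = 11, so its missing entry is 32 − 11 = 21.
Row 6: 21 + 3 + 19 − 4 − 2 = 37, so its missing entry is 32 − 37 = -5.

x = 7, k = 21, z = -5, n = 10, m = 8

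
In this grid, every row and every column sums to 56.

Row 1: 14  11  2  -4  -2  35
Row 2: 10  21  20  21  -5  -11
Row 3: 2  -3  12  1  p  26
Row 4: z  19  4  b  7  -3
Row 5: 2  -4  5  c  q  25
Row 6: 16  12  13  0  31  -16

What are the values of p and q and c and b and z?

Row 3 has 2 − 3 + 12 + 1 + 26 = 38; the blank must be 56 − 38 = 18.
Column 5 has -2 − 5 + 18 + 7 + 31 = 49; the blank must be 56 − 49 = 7.
Row 5 has 2 − 4 + 5 + 7 + 25 = 35; the blank must be 56 − 35 = 21.
Column 1 has 14 + 10 + 2 + 2 + 16 = 44; the blank must be 56 − 44 = 12.
Row 4 has 12 + 19 + 4 + 7 − 3 = 39; the blank must be 56 − 39 = 17.

p = 18, q = 7, c = 21, b = 17, z = 12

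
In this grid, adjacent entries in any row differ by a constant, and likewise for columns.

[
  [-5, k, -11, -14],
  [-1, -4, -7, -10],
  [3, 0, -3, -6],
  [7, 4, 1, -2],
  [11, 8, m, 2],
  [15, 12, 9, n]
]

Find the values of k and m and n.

k = -8, m = 5, n = 6

Along each row the entries change by -3 per step; down each column they change by 4.
Row 1: from -5 at column 1, stepping by -3 to column 2 gives -8.
Row 5: from 11 at column 1, stepping by -3 to column 3 gives 5.
Row 6: from 15 at column 1, stepping by -3 to column 4 gives 6.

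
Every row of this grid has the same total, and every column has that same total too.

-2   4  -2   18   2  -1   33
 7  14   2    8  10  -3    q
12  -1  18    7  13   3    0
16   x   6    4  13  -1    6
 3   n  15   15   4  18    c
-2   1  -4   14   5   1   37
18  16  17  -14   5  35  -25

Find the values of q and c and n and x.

q = 14, c = -13, n = 10, x = 8

Rows 1 and 3 both sum to 52, so that's the common total.
The known cells in row 4 total 44, leaving 52 − 44 = 8 for the blank.
The known cells in row 2 total 38, leaving 52 − 38 = 14 for the blank.
The known cells in column 7 total 65, leaving 52 − 65 = -13 for the blank.
The known cells in row 5 total 42, leaving 52 − 42 = 10 for the blank.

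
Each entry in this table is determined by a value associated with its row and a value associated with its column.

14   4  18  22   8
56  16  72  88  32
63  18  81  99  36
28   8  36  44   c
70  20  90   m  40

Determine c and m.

c = 16, m = 110

Each row is a constant multiple of every other row — this is a multiplication table with the headers hidden.
Row 4 is 8/4 = 2/1 times row 1, so its entry in column 5 is 8 × 2/1 = 16.
Row 5 is 20/4 = 5/1 times row 1, so its entry in column 4 is 22 × 5/1 = 110.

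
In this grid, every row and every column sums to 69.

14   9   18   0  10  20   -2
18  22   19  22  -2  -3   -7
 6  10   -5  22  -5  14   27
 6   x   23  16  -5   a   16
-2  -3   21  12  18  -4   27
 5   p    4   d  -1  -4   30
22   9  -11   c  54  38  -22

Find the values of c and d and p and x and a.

c = -21, d = 18, p = 17, x = 5, a = 8

Row 7 has 22 + 9 − 11 + 54 + 38 − 22 = 90; the blank must be 69 − 90 = -21.
Column 4 has 0 + 22 + 22 + 16 + 12 − 21 = 51; the blank must be 69 − 51 = 18.
Row 6 has 5 + 4 + 18 − 1 − 4 + 30 = 52; the blank must be 69 − 52 = 17.
Column 2 has 9 + 22 + 10 − 3 + 17 + 9 = 64; the blank must be 69 − 64 = 5.
Row 4 has 6 + 5 + 23 + 16 − 5 + 16 = 61; the blank must be 69 − 61 = 8.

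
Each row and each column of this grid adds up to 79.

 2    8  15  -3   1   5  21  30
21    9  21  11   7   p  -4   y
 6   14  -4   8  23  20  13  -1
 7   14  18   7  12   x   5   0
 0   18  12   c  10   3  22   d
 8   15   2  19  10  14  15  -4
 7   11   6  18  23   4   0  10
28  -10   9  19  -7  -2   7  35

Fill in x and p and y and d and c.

Column 4: -3 + 11 + 8 + 7 + 19 + 18 + 19 = 79, so its missing entry is 79 − 79 = 0.
Row 5: 0 + 18 + 12 + 0 + 10 + 3 + 22 = 65, so its missing entry is 79 − 65 = 14.
Column 8: 30 − 1 + 0 + 14 − 4 + 10 + 35 = 84, so its missing entry is 79 − 84 = -5.
Row 2: 21 + 9 + 21 + 11 + 7 − 4 − 5 = 60, so its missing entry is 79 − 60 = 19.
Row 4: 7 + 14 + 18 + 7 + 12 + 5 + 0 = 63, so its missing entry is 79 − 63 = 16.

x = 16, p = 19, y = -5, d = 14, c = 0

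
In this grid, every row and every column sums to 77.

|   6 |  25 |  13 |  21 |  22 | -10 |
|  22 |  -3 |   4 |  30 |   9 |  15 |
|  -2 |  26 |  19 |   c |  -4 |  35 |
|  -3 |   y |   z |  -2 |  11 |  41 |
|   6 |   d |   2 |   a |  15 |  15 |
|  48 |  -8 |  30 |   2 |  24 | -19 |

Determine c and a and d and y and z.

c = 3, a = 23, d = 16, y = 21, z = 9

Row 3 has -2 + 26 + 19 − 4 + 35 = 74; the blank must be 77 − 74 = 3.
Column 4 has 21 + 30 + 3 − 2 + 2 = 54; the blank must be 77 − 54 = 23.
Column 3 has 13 + 4 + 19 + 2 + 30 = 68; the blank must be 77 − 68 = 9.
Row 4 has -3 + 9 − 2 + 11 + 41 = 56; the blank must be 77 − 56 = 21.
Row 5 has 6 + 2 + 23 + 15 + 15 = 61; the blank must be 77 − 61 = 16.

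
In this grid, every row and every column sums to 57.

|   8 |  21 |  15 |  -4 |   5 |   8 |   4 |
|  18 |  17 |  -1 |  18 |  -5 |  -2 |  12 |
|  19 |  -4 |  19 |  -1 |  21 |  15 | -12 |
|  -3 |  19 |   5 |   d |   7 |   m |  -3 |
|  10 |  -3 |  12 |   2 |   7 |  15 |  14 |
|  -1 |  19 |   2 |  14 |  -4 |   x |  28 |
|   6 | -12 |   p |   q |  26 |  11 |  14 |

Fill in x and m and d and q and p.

x = -1, m = 11, d = 21, q = 7, p = 5

Column 3: 15 − 1 + 19 + 5 + 12 + 2 = 52, so its missing entry is 57 − 52 = 5.
Row 6: -1 + 19 + 2 + 14 − 4 + 28 = 58, so its missing entry is 57 − 58 = -1.
Row 7: 6 − 12 + 5 + 26 + 11 + 14 = 50, so its missing entry is 57 − 50 = 7.
Column 4: -4 + 18 − 1 + 2 + 14 + 7 = 36, so its missing entry is 57 − 36 = 21.
Row 4: -3 + 19 + 5 + 21 + 7 − 3 = 46, so its missing entry is 57 − 46 = 11.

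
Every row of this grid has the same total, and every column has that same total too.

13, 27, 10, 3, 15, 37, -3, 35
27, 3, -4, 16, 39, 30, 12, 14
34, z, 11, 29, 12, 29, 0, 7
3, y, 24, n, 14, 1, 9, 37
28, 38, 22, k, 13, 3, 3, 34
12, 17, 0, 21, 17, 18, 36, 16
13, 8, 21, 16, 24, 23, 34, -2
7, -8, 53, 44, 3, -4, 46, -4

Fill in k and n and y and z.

Rows 1 and 2 both sum to 137, so that's the common total.
The known cells in row 3 total 122, leaving 137 − 122 = 15 for the blank.
The known cells in column 2 total 100, leaving 137 − 100 = 37 for the blank.
The known cells in row 4 total 125, leaving 137 − 125 = 12 for the blank.
The known cells in row 5 total 141, leaving 137 − 141 = -4 for the blank.

k = -4, n = 12, y = 37, z = 15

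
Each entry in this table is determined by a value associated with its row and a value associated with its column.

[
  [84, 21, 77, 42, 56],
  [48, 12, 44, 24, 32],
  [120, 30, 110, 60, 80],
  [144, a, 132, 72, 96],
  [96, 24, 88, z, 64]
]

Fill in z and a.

z = 48, a = 36

Each row is a constant multiple of every other row — this is a multiplication table with the headers hidden.
Row 5 is 88/77 = 8/7 times row 1, so its entry in column 4 is 42 × 8/7 = 48.
Row 4 is 132/77 = 12/7 times row 1, so its entry in column 2 is 21 × 12/7 = 36.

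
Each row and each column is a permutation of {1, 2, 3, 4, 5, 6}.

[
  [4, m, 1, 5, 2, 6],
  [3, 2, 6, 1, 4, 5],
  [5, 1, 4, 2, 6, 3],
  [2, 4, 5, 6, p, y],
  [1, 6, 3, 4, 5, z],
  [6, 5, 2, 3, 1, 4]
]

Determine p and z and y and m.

Cell (1,2): row 1 already has {1, 2, 4, 5, 6} → 3.
At (row 5, col 6): row 5 already has {1, 3, 4, 5, 6}, so the value is 2.
For row 4, column 5: column 5 already has {1, 2, 4, 5, 6}; that leaves 3.
At (row 4, col 6): row 4 already has {2, 3, 4, 5, 6}, so the value is 1.

p = 3, z = 2, y = 1, m = 3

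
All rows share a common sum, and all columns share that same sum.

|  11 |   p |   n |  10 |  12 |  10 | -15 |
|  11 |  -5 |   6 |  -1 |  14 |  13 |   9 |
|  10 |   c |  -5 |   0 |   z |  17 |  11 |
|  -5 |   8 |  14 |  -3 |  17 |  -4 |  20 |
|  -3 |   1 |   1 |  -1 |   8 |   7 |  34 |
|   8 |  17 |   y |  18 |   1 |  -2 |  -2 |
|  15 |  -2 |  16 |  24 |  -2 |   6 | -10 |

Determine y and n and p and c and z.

y = 7, n = 8, p = 11, c = 17, z = -3

Rows 2 and 4 both sum to 47, so that's the common total.
The known cells in column 5 total 50, leaving 47 − 50 = -3 for the blank.
The known cells in row 3 total 30, leaving 47 − 30 = 17 for the blank.
The known cells in column 2 total 36, leaving 47 − 36 = 11 for the blank.
The known cells in row 1 total 39, leaving 47 − 39 = 8 for the blank.
The known cells in row 6 total 40, leaving 47 − 40 = 7 for the blank.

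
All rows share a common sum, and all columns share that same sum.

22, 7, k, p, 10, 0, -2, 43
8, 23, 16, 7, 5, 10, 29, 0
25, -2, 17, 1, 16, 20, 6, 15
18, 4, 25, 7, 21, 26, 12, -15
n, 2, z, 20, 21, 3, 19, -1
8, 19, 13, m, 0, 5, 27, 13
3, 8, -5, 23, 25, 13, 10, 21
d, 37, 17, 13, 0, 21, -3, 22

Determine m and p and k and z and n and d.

Rows 2 and 3 both sum to 98, so that's the common total.
Row 8: 37 + 17 + 13 + 0 + 21 − 3 + 22 = 107, so its missing entry is 98 − 107 = -9.
Column 1: 22 + 8 + 25 + 18 + 8 + 3 − 9 = 75, so its missing entry is 98 − 75 = 23.
Row 5: 23 + 2 + 20 + 21 + 3 + 19 − 1 = 87, so its missing entry is 98 − 87 = 11.
Column 3: 16 + 17 + 25 + 11 + 13 − 5 + 17 = 94, so its missing entry is 98 − 94 = 4.
Row 1: 22 + 7 + 4 + 10 + 0 − 2 + 43 = 84, so its missing entry is 98 − 84 = 14.
Row 6: 8 + 19 + 13 + 0 + 5 + 27 + 13 = 85, so its missing entry is 98 − 85 = 13.

m = 13, p = 14, k = 4, z = 11, n = 23, d = -9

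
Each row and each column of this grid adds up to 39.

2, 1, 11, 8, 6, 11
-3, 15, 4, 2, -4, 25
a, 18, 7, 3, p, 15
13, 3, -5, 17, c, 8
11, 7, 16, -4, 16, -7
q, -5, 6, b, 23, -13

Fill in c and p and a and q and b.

c = 3, p = -5, a = 1, q = 15, b = 13

Row 4: 13 + 3 − 5 + 17 + 8 = 36, so its missing entry is 39 − 36 = 3.
Column 5: 6 − 4 + 3 + 16 + 23 = 44, so its missing entry is 39 − 44 = -5.
Row 3: 18 + 7 + 3 − 5 + 15 = 38, so its missing entry is 39 − 38 = 1.
Column 1: 2 − 3 + 1 + 13 + 11 = 24, so its missing entry is 39 − 24 = 15.
Row 6: 15 − 5 + 6 + 23 − 13 = 26, so its missing entry is 39 − 26 = 13.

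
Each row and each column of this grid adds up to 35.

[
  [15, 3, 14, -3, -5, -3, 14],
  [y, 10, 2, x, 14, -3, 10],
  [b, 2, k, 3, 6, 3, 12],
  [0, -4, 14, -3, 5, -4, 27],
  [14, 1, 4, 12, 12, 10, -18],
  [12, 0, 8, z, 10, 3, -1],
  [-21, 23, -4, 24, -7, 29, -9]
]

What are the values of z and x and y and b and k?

z = 3, x = -1, y = 3, b = 12, k = -3

Column 3 has 14 + 2 + 14 + 4 + 8 − 4 = 38; the blank must be 35 − 38 = -3.
Row 3 has 2 − 3 + 3 + 6 + 3 + 12 = 23; the blank must be 35 − 23 = 12.
Column 1 has 15 + 12 + 0 + 14 + 12 − 21 = 32; the blank must be 35 − 32 = 3.
Row 6 has 12 + 0 + 8 + 10 + 3 − 1 = 32; the blank must be 35 − 32 = 3.
Row 2 has 3 + 10 + 2 + 14 − 3 + 10 = 36; the blank must be 35 − 36 = -1.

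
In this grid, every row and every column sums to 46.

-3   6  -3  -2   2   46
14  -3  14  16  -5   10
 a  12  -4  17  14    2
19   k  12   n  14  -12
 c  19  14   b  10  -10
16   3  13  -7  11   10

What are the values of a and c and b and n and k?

a = 5, c = -5, b = 18, n = 4, k = 9

Column 2: 6 − 3 + 12 + 19 + 3 = 37, so its missing entry is 46 − 37 = 9.
Row 3: 12 − 4 + 17 + 14 + 2 = 41, so its missing entry is 46 − 41 = 5.
Column 1: -3 + 14 + 5 + 19 + 16 = 51, so its missing entry is 46 − 51 = -5.
Row 5: -5 + 19 + 14 + 10 − 10 = 28, so its missing entry is 46 − 28 = 18.
Row 4: 19 + 9 + 12 + 14 − 12 = 42, so its missing entry is 46 − 42 = 4.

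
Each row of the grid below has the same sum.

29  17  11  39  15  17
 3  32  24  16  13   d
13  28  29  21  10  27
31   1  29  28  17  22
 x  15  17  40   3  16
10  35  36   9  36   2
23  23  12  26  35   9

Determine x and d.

x = 37, d = 40

Rows 1 and 3 both add up to 128, so every row sums to 128.
Row 5: 15 + 17 + 40 + 3 + 16 = 91, so the missing entry is 128 − 91 = 37.
Row 2: 3 + 32 + 24 + 16 + 13 = 88, so the missing entry is 128 − 88 = 40.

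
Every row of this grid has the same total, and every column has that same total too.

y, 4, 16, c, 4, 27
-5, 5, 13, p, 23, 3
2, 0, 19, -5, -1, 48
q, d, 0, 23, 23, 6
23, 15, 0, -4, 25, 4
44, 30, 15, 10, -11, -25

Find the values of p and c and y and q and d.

Rows 3 and 5 both sum to 63, so that's the common total.
Column 2: 4 + 5 + 0 + 15 + 30 = 54, so its missing entry is 63 − 54 = 9.
Row 4: 9 + 0 + 23 + 23 + 6 = 61, so its missing entry is 63 − 61 = 2.
Column 1: -5 + 2 + 2 + 23 + 44 = 66, so its missing entry is 63 − 66 = -3.
Row 1: -3 + 4 + 16 + 4 + 27 = 48, so its missing entry is 63 − 48 = 15.
Row 2: -5 + 5 + 13 + 23 + 3 = 39, so its missing entry is 63 − 39 = 24.

p = 24, c = 15, y = -3, q = 2, d = 9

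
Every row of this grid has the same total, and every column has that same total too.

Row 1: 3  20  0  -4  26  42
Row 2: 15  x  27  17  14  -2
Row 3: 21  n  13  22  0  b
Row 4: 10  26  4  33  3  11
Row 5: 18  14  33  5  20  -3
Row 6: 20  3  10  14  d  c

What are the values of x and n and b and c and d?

x = 16, n = 8, b = 23, c = 16, d = 24

Rows 1 and 4 both sum to 87, so that's the common total.
Column 5 has 26 + 14 + 0 + 3 + 20 = 63; the blank must be 87 − 63 = 24.
Row 6 has 20 + 3 + 10 + 14 + 24 = 71; the blank must be 87 − 71 = 16.
Row 2 has 15 + 27 + 17 + 14 − 2 = 71; the blank must be 87 − 71 = 16.
Column 2 has 20 + 16 + 26 + 14 + 3 = 79; the blank must be 87 − 79 = 8.
Row 3 has 21 + 8 + 13 + 22 + 0 = 64; the blank must be 87 − 64 = 23.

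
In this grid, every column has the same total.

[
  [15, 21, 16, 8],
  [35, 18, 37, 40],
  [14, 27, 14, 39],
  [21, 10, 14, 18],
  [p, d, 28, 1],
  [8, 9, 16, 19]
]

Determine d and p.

d = 40, p = 32

Column 3 sums to 125 and so does column 4; that's the common total.
In column 2 the known cells total 85, leaving 125 − 85 = 40.
In column 1 the known cells total 93, leaving 125 − 93 = 32.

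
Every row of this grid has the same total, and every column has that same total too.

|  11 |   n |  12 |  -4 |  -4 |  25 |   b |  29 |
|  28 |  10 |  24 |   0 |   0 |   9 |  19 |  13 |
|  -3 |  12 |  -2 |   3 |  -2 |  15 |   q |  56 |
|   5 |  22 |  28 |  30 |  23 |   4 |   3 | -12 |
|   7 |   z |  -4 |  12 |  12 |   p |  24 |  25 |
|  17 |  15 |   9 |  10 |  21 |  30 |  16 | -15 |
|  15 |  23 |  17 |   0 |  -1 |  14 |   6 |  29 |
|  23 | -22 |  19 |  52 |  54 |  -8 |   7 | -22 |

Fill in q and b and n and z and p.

Rows 2 and 4 both sum to 103, so that's the common total.
Column 6: 25 + 9 + 15 + 4 + 30 + 14 − 8 = 89, so its missing entry is 103 − 89 = 14.
Row 3: -3 + 12 − 2 + 3 − 2 + 15 + 56 = 79, so its missing entry is 103 − 79 = 24.
Column 7: 19 + 24 + 3 + 24 + 16 + 6 + 7 = 99, so its missing entry is 103 − 99 = 4.
Row 1: 11 + 12 − 4 − 4 + 25 + 4 + 29 = 73, so its missing entry is 103 − 73 = 30.
Row 5: 7 − 4 + 12 + 12 + 14 + 24 + 25 = 90, so its missing entry is 103 − 90 = 13.

q = 24, b = 4, n = 30, z = 13, p = 14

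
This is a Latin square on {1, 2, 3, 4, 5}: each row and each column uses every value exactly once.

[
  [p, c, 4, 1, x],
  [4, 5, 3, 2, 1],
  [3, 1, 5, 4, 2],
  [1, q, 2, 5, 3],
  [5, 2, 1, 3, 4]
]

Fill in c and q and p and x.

c = 3, q = 4, p = 2, x = 5

Cell (1,5): column 5 already has {1, 2, 3, 4} → 5.
Cell (4,2): row 4 already has {1, 2, 3, 5} → 4.
At (row 1, col 2): column 2 already has {1, 2, 4, 5}, so the value is 3.
Cell (1,1): row 1 already has {1, 3, 4, 5} → 2.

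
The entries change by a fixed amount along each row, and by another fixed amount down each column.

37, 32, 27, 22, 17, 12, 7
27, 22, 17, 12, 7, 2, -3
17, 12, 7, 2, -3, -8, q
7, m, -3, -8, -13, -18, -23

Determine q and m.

Along each row the entries change by -5 per step; down each column they change by -10.
Row 3: from 17 at column 1, stepping by -5 to column 7 gives -13.
Row 4: from 7 at column 1, stepping by -5 to column 2 gives 2.

q = -13, m = 2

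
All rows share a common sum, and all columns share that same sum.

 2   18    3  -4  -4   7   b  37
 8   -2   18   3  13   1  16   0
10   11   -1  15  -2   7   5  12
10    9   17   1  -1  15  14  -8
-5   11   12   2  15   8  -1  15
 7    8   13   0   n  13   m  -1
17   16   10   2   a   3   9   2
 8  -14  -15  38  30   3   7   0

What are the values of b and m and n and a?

b = -2, m = 9, n = 8, a = -2

Rows 2 and 3 both sum to 57, so that's the common total.
Row 7: 17 + 16 + 10 + 2 + 3 + 9 + 2 = 59, so its missing entry is 57 − 59 = -2.
Column 5: -4 + 13 − 2 − 1 + 15 − 2 + 30 = 49, so its missing entry is 57 − 49 = 8.
Row 6: 7 + 8 + 13 + 0 + 8 + 13 − 1 = 48, so its missing entry is 57 − 48 = 9.
Row 1: 2 + 18 + 3 − 4 − 4 + 7 + 37 = 59, so its missing entry is 57 − 59 = -2.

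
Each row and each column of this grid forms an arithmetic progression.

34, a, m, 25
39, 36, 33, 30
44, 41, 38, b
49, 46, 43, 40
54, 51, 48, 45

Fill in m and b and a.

m = 28, b = 35, a = 31

Along each row the entries change by -3 per step; down each column they change by 5.
Row 1: from 34 at column 1, stepping by -3 to column 3 gives 28.
Row 3: from 44 at column 1, stepping by -3 to column 4 gives 35.
Row 1: from 34 at column 1, stepping by -3 to column 2 gives 31.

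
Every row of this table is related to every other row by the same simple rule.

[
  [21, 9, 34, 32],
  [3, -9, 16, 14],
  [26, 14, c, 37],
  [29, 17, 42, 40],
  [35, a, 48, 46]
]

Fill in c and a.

c = 39, a = 23

The difference between any two rows is the same in every column — this is an addition table with the headers hidden.
Row 3 minus row 1 is 26 − 21 = 5, so its entry in column 3 is 34 + 5 = 39.
Row 5 minus row 1 is 35 − 21 = 14, so its entry in column 2 is 9 + 14 = 23.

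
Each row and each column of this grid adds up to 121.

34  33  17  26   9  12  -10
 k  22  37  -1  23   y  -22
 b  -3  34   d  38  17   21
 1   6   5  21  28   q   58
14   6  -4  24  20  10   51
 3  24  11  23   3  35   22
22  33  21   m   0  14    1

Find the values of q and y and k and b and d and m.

q = 2, y = 31, k = 31, b = 16, d = -2, m = 30

Row 7 has 22 + 33 + 21 + 0 + 14 + 1 = 91; the blank must be 121 − 91 = 30.
Column 4 has 26 − 1 + 21 + 24 + 23 + 30 = 123; the blank must be 121 − 123 = -2.
Row 3 has -3 + 34 − 2 + 38 + 17 + 21 = 105; the blank must be 121 − 105 = 16.
Column 1 has 34 + 16 + 1 + 14 + 3 + 22 = 90; the blank must be 121 − 90 = 31.
Row 2 has 31 + 22 + 37 − 1 + 23 − 22 = 90; the blank must be 121 − 90 = 31.
Row 4 has 1 + 6 + 5 + 21 + 28 + 58 = 119; the blank must be 121 − 119 = 2.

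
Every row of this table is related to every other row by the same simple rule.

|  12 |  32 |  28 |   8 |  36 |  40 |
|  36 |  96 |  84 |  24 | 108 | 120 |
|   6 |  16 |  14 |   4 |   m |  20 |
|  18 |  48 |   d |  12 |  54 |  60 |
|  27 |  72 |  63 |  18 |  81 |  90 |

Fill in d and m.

d = 42, m = 18

Each row is a constant multiple of every other row — this is a multiplication table with the headers hidden.
Row 4 is 48/32 = 3/2 times row 1, so its entry in column 3 is 28 × 3/2 = 42.
Row 3 is 16/32 = 1/2 times row 1, so its entry in column 5 is 36 × 1/2 = 18.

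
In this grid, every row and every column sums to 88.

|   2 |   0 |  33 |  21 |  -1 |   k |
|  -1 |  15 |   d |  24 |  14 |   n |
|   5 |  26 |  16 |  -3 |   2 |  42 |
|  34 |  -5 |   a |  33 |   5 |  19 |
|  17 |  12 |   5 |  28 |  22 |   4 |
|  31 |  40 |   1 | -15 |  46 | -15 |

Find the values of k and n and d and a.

k = 33, n = 5, d = 31, a = 2

Row 4: 34 − 5 + 33 + 5 + 19 = 86, so its missing entry is 88 − 86 = 2.
Column 3: 33 + 16 + 2 + 5 + 1 = 57, so its missing entry is 88 − 57 = 31.
Row 1: 2 + 0 + 33 + 21 − 1 = 55, so its missing entry is 88 − 55 = 33.
Row 2: -1 + 15 + 31 + 24 + 14 = 83, so its missing entry is 88 − 83 = 5.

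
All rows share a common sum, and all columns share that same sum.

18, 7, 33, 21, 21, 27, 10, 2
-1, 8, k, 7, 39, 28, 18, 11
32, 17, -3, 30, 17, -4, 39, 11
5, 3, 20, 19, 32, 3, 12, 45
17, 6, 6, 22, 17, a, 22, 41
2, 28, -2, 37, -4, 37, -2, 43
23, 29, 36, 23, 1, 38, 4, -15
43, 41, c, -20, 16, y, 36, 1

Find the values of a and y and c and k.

Rows 1 and 3 both sum to 139, so that's the common total.
Row 5 has 17 + 6 + 6 + 22 + 17 + 22 + 41 = 131; the blank must be 139 − 131 = 8.
Row 2 has -1 + 8 + 7 + 39 + 28 + 18 + 11 = 110; the blank must be 139 − 110 = 29.
Column 3 has 33 + 29 − 3 + 20 + 6 − 2 + 36 = 119; the blank must be 139 − 119 = 20.
Row 8 has 43 + 41 + 20 − 20 + 16 + 36 + 1 = 137; the blank must be 139 − 137 = 2.

a = 8, y = 2, c = 20, k = 29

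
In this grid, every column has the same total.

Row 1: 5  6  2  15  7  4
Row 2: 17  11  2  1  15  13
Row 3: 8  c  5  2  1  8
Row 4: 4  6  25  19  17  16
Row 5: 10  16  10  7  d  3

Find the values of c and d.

The complete columns each total 44.
Column 2 is missing 44 − 39 = 5 (since 6 + 11 + 6 + 16 = 39).
Column 5 is missing 44 − 40 = 4 (since 7 + 15 + 1 + 17 = 40).

c = 5, d = 4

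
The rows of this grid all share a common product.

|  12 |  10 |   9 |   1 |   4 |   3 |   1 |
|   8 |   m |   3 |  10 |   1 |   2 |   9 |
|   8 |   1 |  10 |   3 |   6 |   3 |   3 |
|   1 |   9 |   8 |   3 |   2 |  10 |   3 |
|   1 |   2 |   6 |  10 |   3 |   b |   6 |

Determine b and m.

b = 6, m = 3

Rows 1 and 4 each multiply to 12960, so every row has product 12960.
Row 5: 1×2×6×10×3×6 = 2160, so the missing entry is 12960 ÷ 2160 = 6.
Row 2: 8×3×10×1×2×9 = 4320, so the missing entry is 12960 ÷ 4320 = 3.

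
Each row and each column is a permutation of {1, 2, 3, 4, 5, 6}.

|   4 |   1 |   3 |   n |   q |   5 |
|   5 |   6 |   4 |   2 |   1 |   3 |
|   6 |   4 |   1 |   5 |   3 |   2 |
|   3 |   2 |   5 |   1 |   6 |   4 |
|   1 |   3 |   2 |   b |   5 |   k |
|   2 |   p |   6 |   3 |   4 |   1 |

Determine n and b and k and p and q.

Cell (1,5): column 5 already has {1, 3, 4, 5, 6} → 2.
For row 1, column 4: row 1 already has {1, 2, 3, 4, 5}; that leaves 6.
For row 5, column 4: column 4 already has {1, 2, 3, 5, 6}; that leaves 4.
For row 6, column 2: row 6 already has {1, 2, 3, 4, 6}; that leaves 5.
Cell (5,6): row 5 already has {1, 2, 3, 4, 5} → 6.

n = 6, b = 4, k = 6, p = 5, q = 2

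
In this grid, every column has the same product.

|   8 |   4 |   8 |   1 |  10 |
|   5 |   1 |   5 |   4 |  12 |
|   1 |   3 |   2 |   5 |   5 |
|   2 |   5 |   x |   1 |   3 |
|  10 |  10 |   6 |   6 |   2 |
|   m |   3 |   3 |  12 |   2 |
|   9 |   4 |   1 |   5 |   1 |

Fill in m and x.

Columns 2 and 4 each multiply to 7200, so every column has product 7200.
Column 1: 8×5×1×2×10×9 = 7200, so the missing entry is 7200 ÷ 7200 = 1.
Column 3: 8×5×2×6×3×1 = 1440, so the missing entry is 7200 ÷ 1440 = 5.

m = 1, x = 5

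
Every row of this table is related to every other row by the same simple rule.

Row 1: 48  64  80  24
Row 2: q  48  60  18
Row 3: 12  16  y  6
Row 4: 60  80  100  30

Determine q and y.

q = 36, y = 20

Each row is a constant multiple of every other row — this is a multiplication table with the headers hidden.
Row 2 is 48/64 = 3/4 times row 1, so its entry in column 1 is 48 × 3/4 = 36.
Row 3 is 16/64 = 1/4 times row 1, so its entry in column 3 is 80 × 1/4 = 20.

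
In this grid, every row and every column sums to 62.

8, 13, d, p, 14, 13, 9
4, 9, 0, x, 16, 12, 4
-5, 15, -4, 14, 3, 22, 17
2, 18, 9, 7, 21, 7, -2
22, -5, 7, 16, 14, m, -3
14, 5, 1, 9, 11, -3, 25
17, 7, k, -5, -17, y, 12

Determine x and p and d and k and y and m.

Row 5 has 22 − 5 + 7 + 16 + 14 − 3 = 51; the blank must be 62 − 51 = 11.
Column 6 has 13 + 12 + 22 + 7 + 11 − 3 = 62; the blank must be 62 − 62 = 0.
Row 7 has 17 + 7 − 5 − 17 + 0 + 12 = 14; the blank must be 62 − 14 = 48.
Column 3 has 0 − 4 + 9 + 7 + 1 + 48 = 61; the blank must be 62 − 61 = 1.
Row 1 has 8 + 13 + 1 + 14 + 13 + 9 = 58; the blank must be 62 − 58 = 4.
Row 2 has 4 + 9 + 0 + 16 + 12 + 4 = 45; the blank must be 62 − 45 = 17.

x = 17, p = 4, d = 1, k = 48, y = 0, m = 11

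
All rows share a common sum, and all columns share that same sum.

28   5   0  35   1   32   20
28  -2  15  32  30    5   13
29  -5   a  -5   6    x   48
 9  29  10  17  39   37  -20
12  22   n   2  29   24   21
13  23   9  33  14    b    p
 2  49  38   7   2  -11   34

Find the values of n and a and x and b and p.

Rows 1 and 2 both sum to 121, so that's the common total.
The known cells in row 5 total 110, leaving 121 − 110 = 11 for the blank.
The known cells in column 7 total 116, leaving 121 − 116 = 5 for the blank.
The known cells in row 6 total 97, leaving 121 − 97 = 24 for the blank.
The known cells in column 3 total 83, leaving 121 − 83 = 38 for the blank.
The known cells in row 3 total 111, leaving 121 − 111 = 10 for the blank.

n = 11, a = 38, x = 10, b = 24, p = 5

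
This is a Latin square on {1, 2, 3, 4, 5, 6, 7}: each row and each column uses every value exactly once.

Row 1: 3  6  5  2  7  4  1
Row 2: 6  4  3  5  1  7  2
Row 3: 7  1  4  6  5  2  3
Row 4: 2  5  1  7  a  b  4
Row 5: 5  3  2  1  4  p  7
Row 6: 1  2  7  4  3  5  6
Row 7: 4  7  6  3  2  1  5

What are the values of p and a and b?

Cell (5,6): row 5 already has {1, 2, 3, 4, 5, 7} → 6.
At (row 4, col 5): column 5 already has {1, 2, 3, 4, 5, 7}, so the value is 6.
For row 4, column 6: row 4 already has {1, 2, 4, 5, 6, 7}; that leaves 3.

p = 6, a = 6, b = 3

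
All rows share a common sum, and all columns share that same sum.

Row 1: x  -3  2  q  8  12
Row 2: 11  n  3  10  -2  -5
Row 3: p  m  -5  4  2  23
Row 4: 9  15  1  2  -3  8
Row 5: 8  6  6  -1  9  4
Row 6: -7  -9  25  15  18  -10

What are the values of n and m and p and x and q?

n = 15, m = 8, p = 0, x = 11, q = 2

Rows 4 and 5 both sum to 32, so that's the common total.
Row 2: 11 + 3 + 10 − 2 − 5 = 17, so its missing entry is 32 − 17 = 15.
Column 2: -3 + 15 + 15 + 6 − 9 = 24, so its missing entry is 32 − 24 = 8.
Column 4: 10 + 4 + 2 − 1 + 15 = 30, so its missing entry is 32 − 30 = 2.
Row 1: -3 + 2 + 2 + 8 + 12 = 21, so its missing entry is 32 − 21 = 11.
Row 3: 8 − 5 + 4 + 2 + 23 = 32, so its missing entry is 32 − 32 = 0.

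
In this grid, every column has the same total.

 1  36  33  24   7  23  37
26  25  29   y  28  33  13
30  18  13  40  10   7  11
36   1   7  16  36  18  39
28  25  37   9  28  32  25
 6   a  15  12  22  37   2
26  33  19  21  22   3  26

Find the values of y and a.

Column 1 sums to 153 and so does column 5; that's the common total.
In column 4 the known cells total 122, leaving 153 − 122 = 31.
In column 2 the known cells total 138, leaving 153 − 138 = 15.

y = 31, a = 15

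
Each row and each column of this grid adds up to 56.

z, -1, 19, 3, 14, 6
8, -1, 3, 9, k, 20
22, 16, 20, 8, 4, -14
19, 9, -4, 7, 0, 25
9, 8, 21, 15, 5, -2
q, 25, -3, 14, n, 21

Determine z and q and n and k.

z = 15, q = -17, n = 16, k = 17

Row 2 has 8 − 1 + 3 + 9 + 20 = 39; the blank must be 56 − 39 = 17.
Column 5 has 14 + 17 + 4 + 0 + 5 = 40; the blank must be 56 − 40 = 16.
Row 6 has 25 − 3 + 14 + 16 + 21 = 73; the blank must be 56 − 73 = -17.
Row 1 has -1 + 19 + 3 + 14 + 6 = 41; the blank must be 56 − 41 = 15.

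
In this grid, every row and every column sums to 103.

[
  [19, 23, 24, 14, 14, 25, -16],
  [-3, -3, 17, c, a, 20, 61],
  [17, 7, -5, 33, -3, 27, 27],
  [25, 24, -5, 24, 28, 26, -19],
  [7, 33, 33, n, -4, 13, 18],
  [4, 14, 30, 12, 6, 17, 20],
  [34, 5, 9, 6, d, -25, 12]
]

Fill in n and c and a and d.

n = 3, c = 11, a = 0, d = 62

Row 7: 34 + 5 + 9 + 6 − 25 + 12 = 41, so its missing entry is 103 − 41 = 62.
Column 5: 14 − 3 + 28 − 4 + 6 + 62 = 103, so its missing entry is 103 − 103 = 0.
Row 2: -3 − 3 + 17 + 0 + 20 + 61 = 92, so its missing entry is 103 − 92 = 11.
Row 5: 7 + 33 + 33 − 4 + 13 + 18 = 100, so its missing entry is 103 − 100 = 3.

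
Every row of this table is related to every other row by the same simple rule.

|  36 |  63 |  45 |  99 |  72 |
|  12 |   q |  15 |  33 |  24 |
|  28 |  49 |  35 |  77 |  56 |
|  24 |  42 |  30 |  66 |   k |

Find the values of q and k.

Each row is a constant multiple of every other row — this is a multiplication table with the headers hidden.
Row 2 is 12/36 = 1/3 times row 1, so its entry in column 2 is 63 × 1/3 = 21.
Row 4 is 24/36 = 2/3 times row 1, so its entry in column 5 is 72 × 2/3 = 48.

q = 21, k = 48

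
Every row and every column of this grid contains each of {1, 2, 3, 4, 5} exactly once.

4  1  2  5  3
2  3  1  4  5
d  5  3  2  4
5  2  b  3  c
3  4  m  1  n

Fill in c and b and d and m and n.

Cell (3,1): row 3 already has {2, 3, 4, 5} → 1.
Cell (5,5): row 5 is missing {2, 5} and column 5 is missing {1, 2} → 2.
At (row 4, col 5): column 5 already has {2, 3, 4, 5}, so the value is 1.
Cell (5,3): row 5 already has {1, 2, 3, 4} → 5.
At (row 4, col 3): row 4 already has {1, 2, 3, 5}, so the value is 4.

c = 1, b = 4, d = 1, m = 5, n = 2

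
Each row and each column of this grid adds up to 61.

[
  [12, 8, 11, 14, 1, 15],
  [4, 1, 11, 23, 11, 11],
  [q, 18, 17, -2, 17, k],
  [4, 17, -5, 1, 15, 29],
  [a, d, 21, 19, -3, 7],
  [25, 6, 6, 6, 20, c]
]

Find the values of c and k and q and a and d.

Row 6 has 25 + 6 + 6 + 6 + 20 = 63; the blank must be 61 − 63 = -2.
Column 6 has 15 + 11 + 29 + 7 − 2 = 60; the blank must be 61 − 60 = 1.
Row 3 has 18 + 17 − 2 + 17 + 1 = 51; the blank must be 61 − 51 = 10.
Column 1 has 12 + 4 + 10 + 4 + 25 = 55; the blank must be 61 − 55 = 6.
Row 5 has 6 + 21 + 19 − 3 + 7 = 50; the blank must be 61 − 50 = 11.

c = -2, k = 1, q = 10, a = 6, d = 11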